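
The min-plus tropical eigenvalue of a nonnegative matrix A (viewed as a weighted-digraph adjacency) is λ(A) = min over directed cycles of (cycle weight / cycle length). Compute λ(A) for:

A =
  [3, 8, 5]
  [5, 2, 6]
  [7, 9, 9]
λ(A) = 2

Enumerate directed cycles and compute their means (weight / length). Sample:
  cycle 0 → 0: weight = 3, length = 1, mean = 3/1 ≈ 3.000
  cycle 1 → 1: weight = 2, length = 1, mean = 2/1 ≈ 2.000
  cycle 2 → 2: weight = 9, length = 1, mean = 9/1 ≈ 9.000
  cycle 0 → 1 → 0: weight = 13, length = 2, mean = 13/2 ≈ 6.500
  cycle 0 → 2 → 0: weight = 12, length = 2, mean = 12/2 ≈ 6.000
  cycle 1 → 0 → 1: weight = 13, length = 2, mean = 13/2 ≈ 6.500
Minimum mean = 2.000, attained e.g. along the cycle 1 → 1 with weight 2 and length 1. So λ(A) = 2/1 = 2.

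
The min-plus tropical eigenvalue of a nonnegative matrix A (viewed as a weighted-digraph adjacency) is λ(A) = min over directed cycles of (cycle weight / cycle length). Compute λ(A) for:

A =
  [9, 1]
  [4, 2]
λ(A) = 2

Enumerate directed cycles and compute their means (weight / length). Sample:
  cycle 0 → 0: weight = 9, length = 1, mean = 9/1 ≈ 9.000
  cycle 1 → 1: weight = 2, length = 1, mean = 2/1 ≈ 2.000
  cycle 0 → 1 → 0: weight = 5, length = 2, mean = 5/2 ≈ 2.500
  cycle 1 → 0 → 1: weight = 5, length = 2, mean = 5/2 ≈ 2.500
Minimum mean = 2.000, attained e.g. along the cycle 1 → 1 with weight 2 and length 1. So λ(A) = 2/1 = 2.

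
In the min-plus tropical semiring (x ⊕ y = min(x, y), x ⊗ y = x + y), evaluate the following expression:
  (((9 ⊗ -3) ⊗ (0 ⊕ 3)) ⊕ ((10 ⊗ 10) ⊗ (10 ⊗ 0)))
(((9 ⊗ -3) ⊗ (0 ⊕ 3)) ⊕ ((10 ⊗ 10) ⊗ (10 ⊗ 0))) = 6

Expand innermost to outermost. Recall ⊕ takes the minimum of its arguments and ⊗ takes their sum. Working out the expression (((9 ⊗ -3) ⊗ (0 ⊕ 3)) ⊕ ((10 ⊗ 10) ⊗ (10 ⊗ 0))) gives 6.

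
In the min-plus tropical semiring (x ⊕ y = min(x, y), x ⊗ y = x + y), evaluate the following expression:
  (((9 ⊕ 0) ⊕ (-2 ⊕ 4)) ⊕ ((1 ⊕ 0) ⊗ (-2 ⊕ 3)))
(((9 ⊕ 0) ⊕ (-2 ⊕ 4)) ⊕ ((1 ⊕ 0) ⊗ (-2 ⊕ 3))) = -2

Expand innermost to outermost. Recall ⊕ takes the minimum of its arguments and ⊗ takes their sum. Working out the expression (((9 ⊕ 0) ⊕ (-2 ⊕ 4)) ⊕ ((1 ⊕ 0) ⊗ (-2 ⊕ 3))) gives -2.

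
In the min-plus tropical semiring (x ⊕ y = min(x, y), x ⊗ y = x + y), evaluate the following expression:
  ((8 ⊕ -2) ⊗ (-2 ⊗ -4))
((8 ⊕ -2) ⊗ (-2 ⊗ -4)) = -8

Expand innermost to outermost. Recall ⊕ takes the minimum of its arguments and ⊗ takes their sum. Working out the expression ((8 ⊕ -2) ⊗ (-2 ⊗ -4)) gives -8.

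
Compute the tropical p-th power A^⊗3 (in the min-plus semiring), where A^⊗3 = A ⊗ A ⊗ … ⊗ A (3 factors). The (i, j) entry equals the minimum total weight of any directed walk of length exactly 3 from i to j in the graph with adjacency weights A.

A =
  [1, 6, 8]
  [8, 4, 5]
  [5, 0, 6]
A^⊗3 =
  [3, 8, 10]
  [10, 9, 10]
  [7, 5, 9]

Each entry (A^⊗3)_ij equals the minimum over all length-3 walks i = v_0 → v_1 → … → v_3 = j of Σ_t A[v_t][v_{t+1}]. For example, for (i, j) = (0, 2) we minimise over 9 possible intermediate vertex sequences; the minimum is 10, attained along the walk 0 → 0 → 0 → 2.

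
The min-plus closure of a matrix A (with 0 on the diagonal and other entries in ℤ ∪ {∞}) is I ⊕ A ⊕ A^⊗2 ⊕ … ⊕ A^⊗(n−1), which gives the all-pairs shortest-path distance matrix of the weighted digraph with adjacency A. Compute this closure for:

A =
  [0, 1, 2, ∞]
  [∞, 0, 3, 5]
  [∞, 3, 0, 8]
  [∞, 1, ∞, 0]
Closure =
  [0, 1, 2, 6]
  [∞, 0, 3, 5]
  [∞, 3, 0, 8]
  [∞, 1, 4, 0]

This is the Floyd-Warshall all-pairs shortest-path computation. For each intermediate vertex k = 0, 1, …, 3, update dist[i][j] ← min(dist[i][j], dist[i][k] + dist[k][j]). The final matrix gives, for each (i, j), the minimum total weight of any directed path from i to j (possibly empty when i = j).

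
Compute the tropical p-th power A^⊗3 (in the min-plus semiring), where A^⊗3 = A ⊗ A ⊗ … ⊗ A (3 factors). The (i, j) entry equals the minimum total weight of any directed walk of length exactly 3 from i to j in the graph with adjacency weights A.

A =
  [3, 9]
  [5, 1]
A^⊗3 =
  [9, 11]
  [7, 3]

Each entry (A^⊗3)_ij equals the minimum over all length-3 walks i = v_0 → v_1 → … → v_3 = j of Σ_t A[v_t][v_{t+1}]. For example, for (i, j) = (0, 1) we minimise over 4 possible intermediate vertex sequences; the minimum is 11, attained along the walk 0 → 1 → 1 → 1.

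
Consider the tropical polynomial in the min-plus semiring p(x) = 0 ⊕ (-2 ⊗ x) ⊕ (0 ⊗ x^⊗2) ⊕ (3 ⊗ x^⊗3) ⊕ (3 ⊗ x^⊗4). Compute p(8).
p(8) = 0

A tropical monomial a ⊗ x^⊗i evaluates to a + i · x. Evaluating each term at x = 8:
  Term 0 contributes 0 + 0 · 8 = 0
  Term 1 contributes -2 + 1 · 8 = 6
  Term 2 contributes 0 + 2 · 8 = 16
  Term 3 contributes 3 + 3 · 8 = 27
  Term 4 contributes 3 + 4 · 8 = 35
p(8) = ⊕ of these = min[0, 6, 16, 27, 35] = 0.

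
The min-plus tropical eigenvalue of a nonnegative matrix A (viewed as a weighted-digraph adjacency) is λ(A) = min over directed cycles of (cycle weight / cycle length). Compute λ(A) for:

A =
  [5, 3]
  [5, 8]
λ(A) = 4

Enumerate directed cycles and compute their means (weight / length). Sample:
  cycle 0 → 0: weight = 5, length = 1, mean = 5/1 ≈ 5.000
  cycle 1 → 1: weight = 8, length = 1, mean = 8/1 ≈ 8.000
  cycle 0 → 1 → 0: weight = 8, length = 2, mean = 8/2 ≈ 4.000
  cycle 1 → 0 → 1: weight = 8, length = 2, mean = 8/2 ≈ 4.000
Minimum mean = 4.000, attained e.g. along the cycle 0 → 1 → 0 with weight 8 and length 2. So λ(A) = 8/2 = 4.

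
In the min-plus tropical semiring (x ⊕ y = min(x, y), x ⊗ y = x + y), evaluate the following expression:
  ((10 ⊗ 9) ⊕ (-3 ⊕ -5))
((10 ⊗ 9) ⊕ (-3 ⊕ -5)) = -5

Expand innermost to outermost. Recall ⊕ takes the minimum of its arguments and ⊗ takes their sum. Working out the expression ((10 ⊗ 9) ⊕ (-3 ⊕ -5)) gives -5.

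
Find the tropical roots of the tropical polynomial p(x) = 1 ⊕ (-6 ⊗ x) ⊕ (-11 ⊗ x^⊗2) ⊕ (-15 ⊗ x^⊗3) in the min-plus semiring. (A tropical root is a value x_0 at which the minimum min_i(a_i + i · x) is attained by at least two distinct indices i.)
Roots: {4, 5, 7}

Each tropical root is a break point of the lower envelope of the lines y = a_i + i · x (there are 4 lines, with slopes 0, 1, ..., 3). Only the lines that attain the minimum somewhere contribute to roots; other lines are dominated. Here the surviving (envelope) indices are i = 3, i = 2, i = 1, i = 0.
Intersections between consecutive envelope lines give the roots: for adjacent envelope indices i < j the intersection is x = (a_i − a_j) / (j − i). Reading off the sorted break points: {4, 5, 7}.
Verification: at each break x_0, at least two indices attain the minimum of min_i(a_i + i · x_0).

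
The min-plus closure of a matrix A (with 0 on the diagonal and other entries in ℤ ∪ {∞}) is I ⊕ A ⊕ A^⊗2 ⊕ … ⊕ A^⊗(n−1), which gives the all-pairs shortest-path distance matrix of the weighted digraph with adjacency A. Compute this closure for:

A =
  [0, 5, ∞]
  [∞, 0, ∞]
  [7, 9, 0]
Closure =
  [0, 5, ∞]
  [∞, 0, ∞]
  [7, 9, 0]

This is the Floyd-Warshall all-pairs shortest-path computation. For each intermediate vertex k = 0, 1, …, 2, update dist[i][j] ← min(dist[i][j], dist[i][k] + dist[k][j]). The final matrix gives, for each (i, j), the minimum total weight of any directed path from i to j (possibly empty when i = j).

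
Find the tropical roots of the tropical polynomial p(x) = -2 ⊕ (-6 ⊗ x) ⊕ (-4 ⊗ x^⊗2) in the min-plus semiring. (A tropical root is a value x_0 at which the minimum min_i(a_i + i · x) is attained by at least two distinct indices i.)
Roots: {-2, 4}

Each tropical root is a break point of the lower envelope of the lines y = a_i + i · x (there are 3 lines, with slopes 0, 1, ..., 2). Only the lines that attain the minimum somewhere contribute to roots; other lines are dominated. Here the surviving (envelope) indices are i = 2, i = 1, i = 0.
Intersections between consecutive envelope lines give the roots: for adjacent envelope indices i < j the intersection is x = (a_i − a_j) / (j − i). Reading off the sorted break points: {-2, 4}.
Verification: at each break x_0, at least two indices attain the minimum of min_i(a_i + i · x_0).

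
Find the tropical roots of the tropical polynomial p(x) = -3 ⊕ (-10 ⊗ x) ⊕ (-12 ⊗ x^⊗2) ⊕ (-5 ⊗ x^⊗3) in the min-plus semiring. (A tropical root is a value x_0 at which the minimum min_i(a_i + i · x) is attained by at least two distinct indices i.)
Roots: {-7, 2, 7}

Each tropical root is a break point of the lower envelope of the lines y = a_i + i · x (there are 4 lines, with slopes 0, 1, ..., 3). Only the lines that attain the minimum somewhere contribute to roots; other lines are dominated. Here the surviving (envelope) indices are i = 3, i = 2, i = 1, i = 0.
Intersections between consecutive envelope lines give the roots: for adjacent envelope indices i < j the intersection is x = (a_i − a_j) / (j − i). Reading off the sorted break points: {-7, 2, 7}.
Verification: at each break x_0, at least two indices attain the minimum of min_i(a_i + i · x_0).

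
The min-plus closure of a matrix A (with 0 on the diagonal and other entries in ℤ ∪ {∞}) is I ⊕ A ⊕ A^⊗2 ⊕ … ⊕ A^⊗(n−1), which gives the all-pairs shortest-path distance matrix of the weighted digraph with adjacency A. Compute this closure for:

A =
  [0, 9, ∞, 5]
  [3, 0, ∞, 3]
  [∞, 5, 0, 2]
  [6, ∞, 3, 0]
Closure =
  [0, 9, 8, 5]
  [3, 0, 6, 3]
  [8, 5, 0, 2]
  [6, 8, 3, 0]

This is the Floyd-Warshall all-pairs shortest-path computation. For each intermediate vertex k = 0, 1, …, 3, update dist[i][j] ← min(dist[i][j], dist[i][k] + dist[k][j]). The final matrix gives, for each (i, j), the minimum total weight of any directed path from i to j (possibly empty when i = j).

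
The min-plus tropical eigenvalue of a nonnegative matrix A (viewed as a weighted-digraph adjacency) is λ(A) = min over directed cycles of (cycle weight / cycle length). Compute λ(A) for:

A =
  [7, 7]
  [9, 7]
λ(A) = 7

Enumerate directed cycles and compute their means (weight / length). Sample:
  cycle 0 → 0: weight = 7, length = 1, mean = 7/1 ≈ 7.000
  cycle 1 → 1: weight = 7, length = 1, mean = 7/1 ≈ 7.000
  cycle 0 → 1 → 0: weight = 16, length = 2, mean = 16/2 ≈ 8.000
  cycle 1 → 0 → 1: weight = 16, length = 2, mean = 16/2 ≈ 8.000
Minimum mean = 7.000, attained e.g. along the cycle 0 → 0 with weight 7 and length 1. So λ(A) = 7/1 = 7.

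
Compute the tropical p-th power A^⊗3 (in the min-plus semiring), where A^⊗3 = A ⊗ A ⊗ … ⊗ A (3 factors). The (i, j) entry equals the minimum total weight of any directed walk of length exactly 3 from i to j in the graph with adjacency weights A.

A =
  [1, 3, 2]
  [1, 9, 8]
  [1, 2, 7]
A^⊗3 =
  [3, 5, 4]
  [3, 5, 4]
  [3, 5, 4]

Each entry (A^⊗3)_ij equals the minimum over all length-3 walks i = v_0 → v_1 → … → v_3 = j of Σ_t A[v_t][v_{t+1}]. For example, for (i, j) = (0, 2) we minimise over 9 possible intermediate vertex sequences; the minimum is 4, attained along the walk 0 → 0 → 0 → 2.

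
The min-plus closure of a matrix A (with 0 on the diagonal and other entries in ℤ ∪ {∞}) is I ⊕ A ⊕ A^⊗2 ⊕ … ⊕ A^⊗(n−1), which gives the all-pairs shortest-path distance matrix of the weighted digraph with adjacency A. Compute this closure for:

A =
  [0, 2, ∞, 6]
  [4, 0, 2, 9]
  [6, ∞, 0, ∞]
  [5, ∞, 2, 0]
Closure =
  [0, 2, 4, 6]
  [4, 0, 2, 9]
  [6, 8, 0, 12]
  [5, 7, 2, 0]

This is the Floyd-Warshall all-pairs shortest-path computation. For each intermediate vertex k = 0, 1, …, 3, update dist[i][j] ← min(dist[i][j], dist[i][k] + dist[k][j]). The final matrix gives, for each (i, j), the minimum total weight of any directed path from i to j (possibly empty when i = j).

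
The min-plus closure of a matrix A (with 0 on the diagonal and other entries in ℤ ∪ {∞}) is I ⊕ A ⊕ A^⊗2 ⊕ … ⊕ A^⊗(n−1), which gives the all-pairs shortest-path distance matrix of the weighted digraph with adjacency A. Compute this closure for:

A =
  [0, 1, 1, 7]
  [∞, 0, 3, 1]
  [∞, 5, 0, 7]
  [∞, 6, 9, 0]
Closure =
  [0, 1, 1, 2]
  [∞, 0, 3, 1]
  [∞, 5, 0, 6]
  [∞, 6, 9, 0]

This is the Floyd-Warshall all-pairs shortest-path computation. For each intermediate vertex k = 0, 1, …, 3, update dist[i][j] ← min(dist[i][j], dist[i][k] + dist[k][j]). The final matrix gives, for each (i, j), the minimum total weight of any directed path from i to j (possibly empty when i = j).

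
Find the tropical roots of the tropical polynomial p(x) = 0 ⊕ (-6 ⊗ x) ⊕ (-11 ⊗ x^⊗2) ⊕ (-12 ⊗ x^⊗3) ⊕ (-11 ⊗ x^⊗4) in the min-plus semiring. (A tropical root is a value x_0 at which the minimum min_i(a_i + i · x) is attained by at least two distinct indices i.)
Roots: {-1, 1, 5, 6}

Each tropical root is a break point of the lower envelope of the lines y = a_i + i · x (there are 5 lines, with slopes 0, 1, ..., 4). Only the lines that attain the minimum somewhere contribute to roots; other lines are dominated. Here the surviving (envelope) indices are i = 4, i = 3, i = 2, i = 1, i = 0.
Intersections between consecutive envelope lines give the roots: for adjacent envelope indices i < j the intersection is x = (a_i − a_j) / (j − i). Reading off the sorted break points: {-1, 1, 5, 6}.
Verification: at each break x_0, at least two indices attain the minimum of min_i(a_i + i · x_0).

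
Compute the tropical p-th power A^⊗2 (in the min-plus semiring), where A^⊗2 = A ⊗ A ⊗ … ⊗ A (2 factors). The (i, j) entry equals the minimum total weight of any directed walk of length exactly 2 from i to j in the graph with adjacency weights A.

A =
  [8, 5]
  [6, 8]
A^⊗2 =
  [11, 13]
  [14, 11]

Each entry (A^⊗2)_ij equals the minimum over all length-2 walks i = v_0 → v_1 → … → v_2 = j of Σ_t A[v_t][v_{t+1}]. For example, for (i, j) = (0, 1) we minimise over 2 possible intermediate vertex sequences; the minimum is 13, attained along the walk 0 → 0 → 1.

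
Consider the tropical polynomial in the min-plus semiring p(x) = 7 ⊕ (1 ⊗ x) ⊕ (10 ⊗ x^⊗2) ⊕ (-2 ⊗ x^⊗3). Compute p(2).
p(2) = 3

A tropical monomial a ⊗ x^⊗i evaluates to a + i · x. Evaluating each term at x = 2:
  Term 0 contributes 7 + 0 · 2 = 7
  Term 1 contributes 1 + 1 · 2 = 3
  Term 2 contributes 10 + 2 · 2 = 14
  Term 3 contributes -2 + 3 · 2 = 4
p(2) = ⊕ of these = min[7, 3, 14, 4] = 3.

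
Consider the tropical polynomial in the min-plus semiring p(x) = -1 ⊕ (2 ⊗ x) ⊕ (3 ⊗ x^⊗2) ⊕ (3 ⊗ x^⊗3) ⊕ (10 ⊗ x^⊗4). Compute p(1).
p(1) = -1

A tropical monomial a ⊗ x^⊗i evaluates to a + i · x. Evaluating each term at x = 1:
  Term 0 contributes -1 + 0 · 1 = -1
  Term 1 contributes 2 + 1 · 1 = 3
  Term 2 contributes 3 + 2 · 1 = 5
  Term 3 contributes 3 + 3 · 1 = 6
  Term 4 contributes 10 + 4 · 1 = 14
p(1) = ⊕ of these = min[-1, 3, 5, 6, 14] = -1.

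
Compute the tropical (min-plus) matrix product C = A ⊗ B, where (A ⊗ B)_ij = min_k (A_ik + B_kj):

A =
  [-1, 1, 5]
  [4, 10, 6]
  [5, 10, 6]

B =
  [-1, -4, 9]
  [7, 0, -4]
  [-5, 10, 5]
A ⊗ B =
  [-2, -5, -3]
  [1, 0, 6]
  [1, 1, 6]

Apply the min-plus product entry-by-entry:
  C[0][0] = min over k of (A[0][0] + B[0][0] = -1 + -1 = -2, A[0][1] + B[1][0] = 1 + 7 = 8, A[0][2] + B[2][0] = 5 + -5 = 0) = -2 (attained at k = 0)
  C[0][1] = min over k of (A[0][0] + B[0][1] = -1 + -4 = -5, A[0][1] + B[1][1] = 1 + 0 = 1, A[0][2] + B[2][1] = 5 + 10 = 15) = -5 (attained at k = 0)
  C[0][2] = min over k of (A[0][0] + B[0][2] = -1 + 9 = 8, A[0][1] + B[1][2] = 1 + -4 = -3, A[0][2] + B[2][2] = 5 + 5 = 10) = -3 (attained at k = 1)
  C[1][0] = min over k of (A[1][0] + B[0][0] = 4 + -1 = 3, A[1][1] + B[1][0] = 10 + 7 = 17, A[1][2] + B[2][0] = 6 + -5 = 1) = 1 (attained at k = 2)
  C[1][1] = min over k of (A[1][0] + B[0][1] = 4 + -4 = 0, A[1][1] + B[1][1] = 10 + 0 = 10, A[1][2] + B[2][1] = 6 + 10 = 16) = 0 (attained at k = 0)
  C[1][2] = min over k of (A[1][0] + B[0][2] = 4 + 9 = 13, A[1][1] + B[1][2] = 10 + -4 = 6, A[1][2] + B[2][2] = 6 + 5 = 11) = 6 (attained at k = 1)
  C[2][0] = min over k of (A[2][0] + B[0][0] = 5 + -1 = 4, A[2][1] + B[1][0] = 10 + 7 = 17, A[2][2] + B[2][0] = 6 + -5 = 1) = 1 (attained at k = 2)
  C[2][1] = min over k of (A[2][0] + B[0][1] = 5 + -4 = 1, A[2][1] + B[1][1] = 10 + 0 = 10, A[2][2] + B[2][1] = 6 + 10 = 16) = 1 (attained at k = 0)
  C[2][2] = min over k of (A[2][0] + B[0][2] = 5 + 9 = 14, A[2][1] + B[1][2] = 10 + -4 = 6, A[2][2] + B[2][2] = 6 + 5 = 11) = 6 (attained at k = 1)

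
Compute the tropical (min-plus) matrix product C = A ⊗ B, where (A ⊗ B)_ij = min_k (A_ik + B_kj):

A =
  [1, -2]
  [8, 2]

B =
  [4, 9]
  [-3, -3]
A ⊗ B =
  [-5, -5]
  [-1, -1]

Apply the min-plus product entry-by-entry:
  C[0][0] = min over k of (A[0][0] + B[0][0] = 1 + 4 = 5, A[0][1] + B[1][0] = -2 + -3 = -5) = -5 (attained at k = 1)
  C[0][1] = min over k of (A[0][0] + B[0][1] = 1 + 9 = 10, A[0][1] + B[1][1] = -2 + -3 = -5) = -5 (attained at k = 1)
  C[1][0] = min over k of (A[1][0] + B[0][0] = 8 + 4 = 12, A[1][1] + B[1][0] = 2 + -3 = -1) = -1 (attained at k = 1)
  C[1][1] = min over k of (A[1][0] + B[0][1] = 8 + 9 = 17, A[1][1] + B[1][1] = 2 + -3 = -1) = -1 (attained at k = 1)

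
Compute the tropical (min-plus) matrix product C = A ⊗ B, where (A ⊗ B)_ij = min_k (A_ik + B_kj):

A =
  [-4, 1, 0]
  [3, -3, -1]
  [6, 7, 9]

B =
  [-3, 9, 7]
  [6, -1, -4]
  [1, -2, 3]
A ⊗ B =
  [-7, -2, -3]
  [0, -4, -7]
  [3, 6, 3]

Apply the min-plus product entry-by-entry:
  C[0][0] = min over k of (A[0][0] + B[0][0] = -4 + -3 = -7, A[0][1] + B[1][0] = 1 + 6 = 7, A[0][2] + B[2][0] = 0 + 1 = 1) = -7 (attained at k = 0)
  C[0][1] = min over k of (A[0][0] + B[0][1] = -4 + 9 = 5, A[0][1] + B[1][1] = 1 + -1 = 0, A[0][2] + B[2][1] = 0 + -2 = -2) = -2 (attained at k = 2)
  C[0][2] = min over k of (A[0][0] + B[0][2] = -4 + 7 = 3, A[0][1] + B[1][2] = 1 + -4 = -3, A[0][2] + B[2][2] = 0 + 3 = 3) = -3 (attained at k = 1)
  C[1][0] = min over k of (A[1][0] + B[0][0] = 3 + -3 = 0, A[1][1] + B[1][0] = -3 + 6 = 3, A[1][2] + B[2][0] = -1 + 1 = 0) = 0 (attained at k = 0)
  C[1][1] = min over k of (A[1][0] + B[0][1] = 3 + 9 = 12, A[1][1] + B[1][1] = -3 + -1 = -4, A[1][2] + B[2][1] = -1 + -2 = -3) = -4 (attained at k = 1)
  C[1][2] = min over k of (A[1][0] + B[0][2] = 3 + 7 = 10, A[1][1] + B[1][2] = -3 + -4 = -7, A[1][2] + B[2][2] = -1 + 3 = 2) = -7 (attained at k = 1)
  C[2][0] = min over k of (A[2][0] + B[0][0] = 6 + -3 = 3, A[2][1] + B[1][0] = 7 + 6 = 13, A[2][2] + B[2][0] = 9 + 1 = 10) = 3 (attained at k = 0)
  C[2][1] = min over k of (A[2][0] + B[0][1] = 6 + 9 = 15, A[2][1] + B[1][1] = 7 + -1 = 6, A[2][2] + B[2][1] = 9 + -2 = 7) = 6 (attained at k = 1)
  C[2][2] = min over k of (A[2][0] + B[0][2] = 6 + 7 = 13, A[2][1] + B[1][2] = 7 + -4 = 3, A[2][2] + B[2][2] = 9 + 3 = 12) = 3 (attained at k = 1)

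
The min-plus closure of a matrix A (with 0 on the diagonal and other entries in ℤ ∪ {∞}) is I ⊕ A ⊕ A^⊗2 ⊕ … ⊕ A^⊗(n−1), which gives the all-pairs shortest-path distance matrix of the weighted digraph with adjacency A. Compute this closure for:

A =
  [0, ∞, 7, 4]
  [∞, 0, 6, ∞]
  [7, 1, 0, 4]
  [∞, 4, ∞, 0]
Closure =
  [0, 8, 7, 4]
  [13, 0, 6, 10]
  [7, 1, 0, 4]
  [17, 4, 10, 0]

This is the Floyd-Warshall all-pairs shortest-path computation. For each intermediate vertex k = 0, 1, …, 3, update dist[i][j] ← min(dist[i][j], dist[i][k] + dist[k][j]). The final matrix gives, for each (i, j), the minimum total weight of any directed path from i to j (possibly empty when i = j).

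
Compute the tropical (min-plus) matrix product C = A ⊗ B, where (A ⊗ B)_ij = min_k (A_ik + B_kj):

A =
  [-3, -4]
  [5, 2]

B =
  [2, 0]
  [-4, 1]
A ⊗ B =
  [-8, -3]
  [-2, 3]

Apply the min-plus product entry-by-entry:
  C[0][0] = min over k of (A[0][0] + B[0][0] = -3 + 2 = -1, A[0][1] + B[1][0] = -4 + -4 = -8) = -8 (attained at k = 1)
  C[0][1] = min over k of (A[0][0] + B[0][1] = -3 + 0 = -3, A[0][1] + B[1][1] = -4 + 1 = -3) = -3 (attained at k = 0)
  C[1][0] = min over k of (A[1][0] + B[0][0] = 5 + 2 = 7, A[1][1] + B[1][0] = 2 + -4 = -2) = -2 (attained at k = 1)
  C[1][1] = min over k of (A[1][0] + B[0][1] = 5 + 0 = 5, A[1][1] + B[1][1] = 2 + 1 = 3) = 3 (attained at k = 1)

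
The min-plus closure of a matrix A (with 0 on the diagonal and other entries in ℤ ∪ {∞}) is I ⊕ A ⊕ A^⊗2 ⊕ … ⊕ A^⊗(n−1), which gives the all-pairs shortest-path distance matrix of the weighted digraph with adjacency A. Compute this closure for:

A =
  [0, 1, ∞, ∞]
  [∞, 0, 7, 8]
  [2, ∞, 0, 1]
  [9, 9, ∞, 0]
Closure =
  [0, 1, 8, 9]
  [9, 0, 7, 8]
  [2, 3, 0, 1]
  [9, 9, 16, 0]

This is the Floyd-Warshall all-pairs shortest-path computation. For each intermediate vertex k = 0, 1, …, 3, update dist[i][j] ← min(dist[i][j], dist[i][k] + dist[k][j]). The final matrix gives, for each (i, j), the minimum total weight of any directed path from i to j (possibly empty when i = j).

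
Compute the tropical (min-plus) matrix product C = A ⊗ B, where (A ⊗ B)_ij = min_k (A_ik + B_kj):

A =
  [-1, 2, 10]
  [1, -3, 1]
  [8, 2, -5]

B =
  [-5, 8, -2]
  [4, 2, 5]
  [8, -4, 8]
A ⊗ B =
  [-6, 4, -3]
  [-4, -3, -1]
  [3, -9, 3]

Apply the min-plus product entry-by-entry:
  C[0][0] = min over k of (A[0][0] + B[0][0] = -1 + -5 = -6, A[0][1] + B[1][0] = 2 + 4 = 6, A[0][2] + B[2][0] = 10 + 8 = 18) = -6 (attained at k = 0)
  C[0][1] = min over k of (A[0][0] + B[0][1] = -1 + 8 = 7, A[0][1] + B[1][1] = 2 + 2 = 4, A[0][2] + B[2][1] = 10 + -4 = 6) = 4 (attained at k = 1)
  C[0][2] = min over k of (A[0][0] + B[0][2] = -1 + -2 = -3, A[0][1] + B[1][2] = 2 + 5 = 7, A[0][2] + B[2][2] = 10 + 8 = 18) = -3 (attained at k = 0)
  C[1][0] = min over k of (A[1][0] + B[0][0] = 1 + -5 = -4, A[1][1] + B[1][0] = -3 + 4 = 1, A[1][2] + B[2][0] = 1 + 8 = 9) = -4 (attained at k = 0)
  C[1][1] = min over k of (A[1][0] + B[0][1] = 1 + 8 = 9, A[1][1] + B[1][1] = -3 + 2 = -1, A[1][2] + B[2][1] = 1 + -4 = -3) = -3 (attained at k = 2)
  C[1][2] = min over k of (A[1][0] + B[0][2] = 1 + -2 = -1, A[1][1] + B[1][2] = -3 + 5 = 2, A[1][2] + B[2][2] = 1 + 8 = 9) = -1 (attained at k = 0)
  C[2][0] = min over k of (A[2][0] + B[0][0] = 8 + -5 = 3, A[2][1] + B[1][0] = 2 + 4 = 6, A[2][2] + B[2][0] = -5 + 8 = 3) = 3 (attained at k = 0)
  C[2][1] = min over k of (A[2][0] + B[0][1] = 8 + 8 = 16, A[2][1] + B[1][1] = 2 + 2 = 4, A[2][2] + B[2][1] = -5 + -4 = -9) = -9 (attained at k = 2)
  C[2][2] = min over k of (A[2][0] + B[0][2] = 8 + -2 = 6, A[2][1] + B[1][2] = 2 + 5 = 7, A[2][2] + B[2][2] = -5 + 8 = 3) = 3 (attained at k = 2)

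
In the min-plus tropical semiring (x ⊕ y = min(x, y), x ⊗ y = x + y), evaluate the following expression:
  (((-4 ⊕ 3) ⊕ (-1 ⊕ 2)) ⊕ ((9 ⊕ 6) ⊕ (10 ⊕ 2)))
(((-4 ⊕ 3) ⊕ (-1 ⊕ 2)) ⊕ ((9 ⊕ 6) ⊕ (10 ⊕ 2))) = -4

Expand innermost to outermost. Recall ⊕ takes the minimum of its arguments and ⊗ takes their sum. Working out the expression (((-4 ⊕ 3) ⊕ (-1 ⊕ 2)) ⊕ ((9 ⊕ 6) ⊕ (10 ⊕ 2))) gives -4.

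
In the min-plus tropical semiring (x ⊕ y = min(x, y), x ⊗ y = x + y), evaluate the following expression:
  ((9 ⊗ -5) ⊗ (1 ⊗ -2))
((9 ⊗ -5) ⊗ (1 ⊗ -2)) = 3

Expand innermost to outermost. Recall ⊕ takes the minimum of its arguments and ⊗ takes their sum. Working out the expression ((9 ⊗ -5) ⊗ (1 ⊗ -2)) gives 3.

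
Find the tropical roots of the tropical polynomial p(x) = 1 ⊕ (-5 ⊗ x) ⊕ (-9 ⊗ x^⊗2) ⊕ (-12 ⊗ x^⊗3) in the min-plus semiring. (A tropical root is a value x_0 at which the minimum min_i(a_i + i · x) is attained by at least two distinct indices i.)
Roots: {3, 4, 6}

Each tropical root is a break point of the lower envelope of the lines y = a_i + i · x (there are 4 lines, with slopes 0, 1, ..., 3). Only the lines that attain the minimum somewhere contribute to roots; other lines are dominated. Here the surviving (envelope) indices are i = 3, i = 2, i = 1, i = 0.
Intersections between consecutive envelope lines give the roots: for adjacent envelope indices i < j the intersection is x = (a_i − a_j) / (j − i). Reading off the sorted break points: {3, 4, 6}.
Verification: at each break x_0, at least two indices attain the minimum of min_i(a_i + i · x_0).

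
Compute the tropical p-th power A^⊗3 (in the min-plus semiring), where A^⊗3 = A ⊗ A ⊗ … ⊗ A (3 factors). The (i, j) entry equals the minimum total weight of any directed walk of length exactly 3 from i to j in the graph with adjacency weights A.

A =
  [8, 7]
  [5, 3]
A^⊗3 =
  [15, 13]
  [11, 9]

Each entry (A^⊗3)_ij equals the minimum over all length-3 walks i = v_0 → v_1 → … → v_3 = j of Σ_t A[v_t][v_{t+1}]. For example, for (i, j) = (0, 1) we minimise over 4 possible intermediate vertex sequences; the minimum is 13, attained along the walk 0 → 1 → 1 → 1.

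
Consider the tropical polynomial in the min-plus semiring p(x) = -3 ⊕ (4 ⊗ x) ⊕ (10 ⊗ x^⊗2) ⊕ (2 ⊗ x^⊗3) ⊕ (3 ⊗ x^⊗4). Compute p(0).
p(0) = -3

A tropical monomial a ⊗ x^⊗i evaluates to a + i · x. Evaluating each term at x = 0:
  Term 0 contributes -3 + 0 · 0 = -3
  Term 1 contributes 4 + 1 · 0 = 4
  Term 2 contributes 10 + 2 · 0 = 10
  Term 3 contributes 2 + 3 · 0 = 2
  Term 4 contributes 3 + 4 · 0 = 3
p(0) = ⊕ of these = min[-3, 4, 10, 2, 3] = -3.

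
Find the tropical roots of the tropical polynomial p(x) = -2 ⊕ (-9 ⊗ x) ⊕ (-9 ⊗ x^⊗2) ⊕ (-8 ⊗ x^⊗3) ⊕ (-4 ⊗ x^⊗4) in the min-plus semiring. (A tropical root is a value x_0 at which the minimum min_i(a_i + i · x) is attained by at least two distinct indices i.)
Roots: {-4, -1, 0, 7}

Each tropical root is a break point of the lower envelope of the lines y = a_i + i · x (there are 5 lines, with slopes 0, 1, ..., 4). Only the lines that attain the minimum somewhere contribute to roots; other lines are dominated. Here the surviving (envelope) indices are i = 4, i = 3, i = 2, i = 1, i = 0.
Intersections between consecutive envelope lines give the roots: for adjacent envelope indices i < j the intersection is x = (a_i − a_j) / (j − i). Reading off the sorted break points: {-4, -1, 0, 7}.
Verification: at each break x_0, at least two indices attain the minimum of min_i(a_i + i · x_0).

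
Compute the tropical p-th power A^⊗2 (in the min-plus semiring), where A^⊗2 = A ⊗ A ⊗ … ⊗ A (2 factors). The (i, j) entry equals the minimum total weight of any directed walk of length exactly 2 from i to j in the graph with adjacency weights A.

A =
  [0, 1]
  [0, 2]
A^⊗2 =
  [0, 1]
  [0, 1]

Each entry (A^⊗2)_ij equals the minimum over all length-2 walks i = v_0 → v_1 → … → v_2 = j of Σ_t A[v_t][v_{t+1}]. For example, for (i, j) = (0, 1) we minimise over 2 possible intermediate vertex sequences; the minimum is 1, attained along the walk 0 → 0 → 1.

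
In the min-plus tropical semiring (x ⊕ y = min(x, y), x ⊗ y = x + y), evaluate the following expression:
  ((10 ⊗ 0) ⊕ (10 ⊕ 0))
((10 ⊗ 0) ⊕ (10 ⊕ 0)) = 0

Expand innermost to outermost. Recall ⊕ takes the minimum of its arguments and ⊗ takes their sum. Working out the expression ((10 ⊗ 0) ⊕ (10 ⊕ 0)) gives 0.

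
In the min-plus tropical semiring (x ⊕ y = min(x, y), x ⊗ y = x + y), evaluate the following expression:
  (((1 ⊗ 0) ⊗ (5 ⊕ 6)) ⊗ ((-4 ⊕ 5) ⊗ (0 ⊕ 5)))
(((1 ⊗ 0) ⊗ (5 ⊕ 6)) ⊗ ((-4 ⊕ 5) ⊗ (0 ⊕ 5))) = 2

Expand innermost to outermost. Recall ⊕ takes the minimum of its arguments and ⊗ takes their sum. Working out the expression (((1 ⊗ 0) ⊗ (5 ⊕ 6)) ⊗ ((-4 ⊕ 5) ⊗ (0 ⊕ 5))) gives 2.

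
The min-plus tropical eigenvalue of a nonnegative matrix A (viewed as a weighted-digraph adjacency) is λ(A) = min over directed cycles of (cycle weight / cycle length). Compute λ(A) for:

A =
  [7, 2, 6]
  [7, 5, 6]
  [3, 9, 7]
λ(A) = 11/3

Enumerate directed cycles and compute their means (weight / length). Sample:
  cycle 0 → 0: weight = 7, length = 1, mean = 7/1 ≈ 7.000
  cycle 1 → 1: weight = 5, length = 1, mean = 5/1 ≈ 5.000
  cycle 2 → 2: weight = 7, length = 1, mean = 7/1 ≈ 7.000
  cycle 0 → 1 → 0: weight = 9, length = 2, mean = 9/2 ≈ 4.500
  cycle 0 → 2 → 0: weight = 9, length = 2, mean = 9/2 ≈ 4.500
  cycle 1 → 0 → 1: weight = 9, length = 2, mean = 9/2 ≈ 4.500
Minimum mean = 3.667, attained e.g. along the cycle 0 → 1 → 2 → 0 with weight 11 and length 3. So λ(A) = 11/3 = 11/3.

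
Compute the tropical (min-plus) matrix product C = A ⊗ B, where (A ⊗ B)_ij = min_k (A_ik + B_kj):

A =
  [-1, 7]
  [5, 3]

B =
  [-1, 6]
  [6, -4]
A ⊗ B =
  [-2, 3]
  [4, -1]

Apply the min-plus product entry-by-entry:
  C[0][0] = min over k of (A[0][0] + B[0][0] = -1 + -1 = -2, A[0][1] + B[1][0] = 7 + 6 = 13) = -2 (attained at k = 0)
  C[0][1] = min over k of (A[0][0] + B[0][1] = -1 + 6 = 5, A[0][1] + B[1][1] = 7 + -4 = 3) = 3 (attained at k = 1)
  C[1][0] = min over k of (A[1][0] + B[0][0] = 5 + -1 = 4, A[1][1] + B[1][0] = 3 + 6 = 9) = 4 (attained at k = 0)
  C[1][1] = min over k of (A[1][0] + B[0][1] = 5 + 6 = 11, A[1][1] + B[1][1] = 3 + -4 = -1) = -1 (attained at k = 1)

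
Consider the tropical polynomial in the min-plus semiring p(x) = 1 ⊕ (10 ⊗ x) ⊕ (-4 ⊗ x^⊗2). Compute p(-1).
p(-1) = -6

A tropical monomial a ⊗ x^⊗i evaluates to a + i · x. Evaluating each term at x = -1:
  Term 0 contributes 1 + 0 · -1 = 1
  Term 1 contributes 10 + 1 · -1 = 9
  Term 2 contributes -4 + 2 · -1 = -6
p(-1) = ⊕ of these = min[1, 9, -6] = -6.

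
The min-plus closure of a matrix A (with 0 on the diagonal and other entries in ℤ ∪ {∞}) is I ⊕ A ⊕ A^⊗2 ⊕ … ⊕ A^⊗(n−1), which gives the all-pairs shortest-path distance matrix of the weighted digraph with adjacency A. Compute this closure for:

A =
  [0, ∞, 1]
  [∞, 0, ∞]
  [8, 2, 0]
Closure =
  [0, 3, 1]
  [∞, 0, ∞]
  [8, 2, 0]

This is the Floyd-Warshall all-pairs shortest-path computation. For each intermediate vertex k = 0, 1, …, 2, update dist[i][j] ← min(dist[i][j], dist[i][k] + dist[k][j]). The final matrix gives, for each (i, j), the minimum total weight of any directed path from i to j (possibly empty when i = j).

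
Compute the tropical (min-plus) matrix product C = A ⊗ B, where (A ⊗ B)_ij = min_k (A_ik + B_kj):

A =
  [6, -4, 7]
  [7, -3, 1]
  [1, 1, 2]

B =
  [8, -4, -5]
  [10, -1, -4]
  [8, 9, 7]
A ⊗ B =
  [6, -5, -8]
  [7, -4, -7]
  [9, -3, -4]

Apply the min-plus product entry-by-entry:
  C[0][0] = min over k of (A[0][0] + B[0][0] = 6 + 8 = 14, A[0][1] + B[1][0] = -4 + 10 = 6, A[0][2] + B[2][0] = 7 + 8 = 15) = 6 (attained at k = 1)
  C[0][1] = min over k of (A[0][0] + B[0][1] = 6 + -4 = 2, A[0][1] + B[1][1] = -4 + -1 = -5, A[0][2] + B[2][1] = 7 + 9 = 16) = -5 (attained at k = 1)
  C[0][2] = min over k of (A[0][0] + B[0][2] = 6 + -5 = 1, A[0][1] + B[1][2] = -4 + -4 = -8, A[0][2] + B[2][2] = 7 + 7 = 14) = -8 (attained at k = 1)
  C[1][0] = min over k of (A[1][0] + B[0][0] = 7 + 8 = 15, A[1][1] + B[1][0] = -3 + 10 = 7, A[1][2] + B[2][0] = 1 + 8 = 9) = 7 (attained at k = 1)
  C[1][1] = min over k of (A[1][0] + B[0][1] = 7 + -4 = 3, A[1][1] + B[1][1] = -3 + -1 = -4, A[1][2] + B[2][1] = 1 + 9 = 10) = -4 (attained at k = 1)
  C[1][2] = min over k of (A[1][0] + B[0][2] = 7 + -5 = 2, A[1][1] + B[1][2] = -3 + -4 = -7, A[1][2] + B[2][2] = 1 + 7 = 8) = -7 (attained at k = 1)
  C[2][0] = min over k of (A[2][0] + B[0][0] = 1 + 8 = 9, A[2][1] + B[1][0] = 1 + 10 = 11, A[2][2] + B[2][0] = 2 + 8 = 10) = 9 (attained at k = 0)
  C[2][1] = min over k of (A[2][0] + B[0][1] = 1 + -4 = -3, A[2][1] + B[1][1] = 1 + -1 = 0, A[2][2] + B[2][1] = 2 + 9 = 11) = -3 (attained at k = 0)
  C[2][2] = min over k of (A[2][0] + B[0][2] = 1 + -5 = -4, A[2][1] + B[1][2] = 1 + -4 = -3, A[2][2] + B[2][2] = 2 + 7 = 9) = -4 (attained at k = 0)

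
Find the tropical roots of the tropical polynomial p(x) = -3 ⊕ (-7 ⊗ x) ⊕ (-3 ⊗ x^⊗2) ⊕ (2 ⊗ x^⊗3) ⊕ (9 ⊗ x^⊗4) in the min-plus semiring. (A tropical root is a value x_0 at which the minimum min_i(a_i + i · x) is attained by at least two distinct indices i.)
Roots: {-7, -5, -4, 4}

Each tropical root is a break point of the lower envelope of the lines y = a_i + i · x (there are 5 lines, with slopes 0, 1, ..., 4). Only the lines that attain the minimum somewhere contribute to roots; other lines are dominated. Here the surviving (envelope) indices are i = 4, i = 3, i = 2, i = 1, i = 0.
Intersections between consecutive envelope lines give the roots: for adjacent envelope indices i < j the intersection is x = (a_i − a_j) / (j − i). Reading off the sorted break points: {-7, -5, -4, 4}.
Verification: at each break x_0, at least two indices attain the minimum of min_i(a_i + i · x_0).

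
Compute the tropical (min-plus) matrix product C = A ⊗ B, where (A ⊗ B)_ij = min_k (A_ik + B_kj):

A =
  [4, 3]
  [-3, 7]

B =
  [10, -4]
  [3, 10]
A ⊗ B =
  [6, 0]
  [7, -7]

Apply the min-plus product entry-by-entry:
  C[0][0] = min over k of (A[0][0] + B[0][0] = 4 + 10 = 14, A[0][1] + B[1][0] = 3 + 3 = 6) = 6 (attained at k = 1)
  C[0][1] = min over k of (A[0][0] + B[0][1] = 4 + -4 = 0, A[0][1] + B[1][1] = 3 + 10 = 13) = 0 (attained at k = 0)
  C[1][0] = min over k of (A[1][0] + B[0][0] = -3 + 10 = 7, A[1][1] + B[1][0] = 7 + 3 = 10) = 7 (attained at k = 0)
  C[1][1] = min over k of (A[1][0] + B[0][1] = -3 + -4 = -7, A[1][1] + B[1][1] = 7 + 10 = 17) = -7 (attained at k = 0)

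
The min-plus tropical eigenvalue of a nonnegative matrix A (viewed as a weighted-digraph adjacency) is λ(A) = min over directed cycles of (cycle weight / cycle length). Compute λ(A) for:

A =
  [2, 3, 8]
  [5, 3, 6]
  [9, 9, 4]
λ(A) = 2

Enumerate directed cycles and compute their means (weight / length). Sample:
  cycle 0 → 0: weight = 2, length = 1, mean = 2/1 ≈ 2.000
  cycle 1 → 1: weight = 3, length = 1, mean = 3/1 ≈ 3.000
  cycle 2 → 2: weight = 4, length = 1, mean = 4/1 ≈ 4.000
  cycle 0 → 1 → 0: weight = 8, length = 2, mean = 8/2 ≈ 4.000
  cycle 0 → 2 → 0: weight = 17, length = 2, mean = 17/2 ≈ 8.500
  cycle 1 → 0 → 1: weight = 8, length = 2, mean = 8/2 ≈ 4.000
Minimum mean = 2.000, attained e.g. along the cycle 0 → 0 with weight 2 and length 1. So λ(A) = 2/1 = 2.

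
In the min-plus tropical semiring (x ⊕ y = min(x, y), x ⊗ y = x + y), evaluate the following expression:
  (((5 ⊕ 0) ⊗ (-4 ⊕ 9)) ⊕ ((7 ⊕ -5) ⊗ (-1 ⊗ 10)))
(((5 ⊕ 0) ⊗ (-4 ⊕ 9)) ⊕ ((7 ⊕ -5) ⊗ (-1 ⊗ 10))) = -4

Expand innermost to outermost. Recall ⊕ takes the minimum of its arguments and ⊗ takes their sum. Working out the expression (((5 ⊕ 0) ⊗ (-4 ⊕ 9)) ⊕ ((7 ⊕ -5) ⊗ (-1 ⊗ 10))) gives -4.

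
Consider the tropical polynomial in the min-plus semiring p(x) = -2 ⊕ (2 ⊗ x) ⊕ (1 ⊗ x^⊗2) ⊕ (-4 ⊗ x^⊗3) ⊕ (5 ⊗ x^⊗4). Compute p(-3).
p(-3) = -13

A tropical monomial a ⊗ x^⊗i evaluates to a + i · x. Evaluating each term at x = -3:
  Term 0 contributes -2 + 0 · -3 = -2
  Term 1 contributes 2 + 1 · -3 = -1
  Term 2 contributes 1 + 2 · -3 = -5
  Term 3 contributes -4 + 3 · -3 = -13
  Term 4 contributes 5 + 4 · -3 = -7
p(-3) = ⊕ of these = min[-2, -1, -5, -13, -7] = -13.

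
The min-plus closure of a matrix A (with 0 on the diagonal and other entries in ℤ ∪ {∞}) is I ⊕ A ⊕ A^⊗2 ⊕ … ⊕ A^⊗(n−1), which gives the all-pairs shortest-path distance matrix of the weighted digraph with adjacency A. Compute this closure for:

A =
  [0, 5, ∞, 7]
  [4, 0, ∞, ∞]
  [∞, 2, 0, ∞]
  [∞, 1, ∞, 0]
Closure =
  [0, 5, ∞, 7]
  [4, 0, ∞, 11]
  [6, 2, 0, 13]
  [5, 1, ∞, 0]

This is the Floyd-Warshall all-pairs shortest-path computation. For each intermediate vertex k = 0, 1, …, 3, update dist[i][j] ← min(dist[i][j], dist[i][k] + dist[k][j]). The final matrix gives, for each (i, j), the minimum total weight of any directed path from i to j (possibly empty when i = j).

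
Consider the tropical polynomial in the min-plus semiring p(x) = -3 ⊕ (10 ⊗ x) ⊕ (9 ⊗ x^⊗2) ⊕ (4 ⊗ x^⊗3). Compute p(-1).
p(-1) = -3

A tropical monomial a ⊗ x^⊗i evaluates to a + i · x. Evaluating each term at x = -1:
  Term 0 contributes -3 + 0 · -1 = -3
  Term 1 contributes 10 + 1 · -1 = 9
  Term 2 contributes 9 + 2 · -1 = 7
  Term 3 contributes 4 + 3 · -1 = 1
p(-1) = ⊕ of these = min[-3, 9, 7, 1] = -3.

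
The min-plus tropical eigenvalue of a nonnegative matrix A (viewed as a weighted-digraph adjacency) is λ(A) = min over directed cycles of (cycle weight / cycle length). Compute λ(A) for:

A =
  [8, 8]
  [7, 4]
λ(A) = 4

Enumerate directed cycles and compute their means (weight / length). Sample:
  cycle 0 → 0: weight = 8, length = 1, mean = 8/1 ≈ 8.000
  cycle 1 → 1: weight = 4, length = 1, mean = 4/1 ≈ 4.000
  cycle 0 → 1 → 0: weight = 15, length = 2, mean = 15/2 ≈ 7.500
  cycle 1 → 0 → 1: weight = 15, length = 2, mean = 15/2 ≈ 7.500
Minimum mean = 4.000, attained e.g. along the cycle 1 → 1 with weight 4 and length 1. So λ(A) = 4/1 = 4.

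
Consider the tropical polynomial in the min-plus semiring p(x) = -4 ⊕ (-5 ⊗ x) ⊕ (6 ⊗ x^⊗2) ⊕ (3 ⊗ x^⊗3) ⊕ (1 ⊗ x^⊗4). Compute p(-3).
p(-3) = -11

A tropical monomial a ⊗ x^⊗i evaluates to a + i · x. Evaluating each term at x = -3:
  Term 0 contributes -4 + 0 · -3 = -4
  Term 1 contributes -5 + 1 · -3 = -8
  Term 2 contributes 6 + 2 · -3 = 0
  Term 3 contributes 3 + 3 · -3 = -6
  Term 4 contributes 1 + 4 · -3 = -11
p(-3) = ⊕ of these = min[-4, -8, 0, -6, -11] = -11.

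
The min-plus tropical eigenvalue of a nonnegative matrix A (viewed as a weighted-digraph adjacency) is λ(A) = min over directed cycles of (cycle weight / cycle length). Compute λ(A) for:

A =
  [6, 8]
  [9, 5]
λ(A) = 5

Enumerate directed cycles and compute their means (weight / length). Sample:
  cycle 0 → 0: weight = 6, length = 1, mean = 6/1 ≈ 6.000
  cycle 1 → 1: weight = 5, length = 1, mean = 5/1 ≈ 5.000
  cycle 0 → 1 → 0: weight = 17, length = 2, mean = 17/2 ≈ 8.500
  cycle 1 → 0 → 1: weight = 17, length = 2, mean = 17/2 ≈ 8.500
Minimum mean = 5.000, attained e.g. along the cycle 1 → 1 with weight 5 and length 1. So λ(A) = 5/1 = 5.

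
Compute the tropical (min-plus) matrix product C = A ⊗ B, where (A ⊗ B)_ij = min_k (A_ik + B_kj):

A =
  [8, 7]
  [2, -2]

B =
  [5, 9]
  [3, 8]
A ⊗ B =
  [10, 15]
  [1, 6]

Apply the min-plus product entry-by-entry:
  C[0][0] = min over k of (A[0][0] + B[0][0] = 8 + 5 = 13, A[0][1] + B[1][0] = 7 + 3 = 10) = 10 (attained at k = 1)
  C[0][1] = min over k of (A[0][0] + B[0][1] = 8 + 9 = 17, A[0][1] + B[1][1] = 7 + 8 = 15) = 15 (attained at k = 1)
  C[1][0] = min over k of (A[1][0] + B[0][0] = 2 + 5 = 7, A[1][1] + B[1][0] = -2 + 3 = 1) = 1 (attained at k = 1)
  C[1][1] = min over k of (A[1][0] + B[0][1] = 2 + 9 = 11, A[1][1] + B[1][1] = -2 + 8 = 6) = 6 (attained at k = 1)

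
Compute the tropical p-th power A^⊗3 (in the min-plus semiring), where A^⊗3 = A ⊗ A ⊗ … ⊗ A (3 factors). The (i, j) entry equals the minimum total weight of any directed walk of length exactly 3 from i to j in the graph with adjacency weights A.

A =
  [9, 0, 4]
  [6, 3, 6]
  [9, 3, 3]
A^⊗3 =
  [9, 6, 9]
  [12, 9, 12]
  [12, 9, 9]

Each entry (A^⊗3)_ij equals the minimum over all length-3 walks i = v_0 → v_1 → … → v_3 = j of Σ_t A[v_t][v_{t+1}]. For example, for (i, j) = (0, 2) we minimise over 9 possible intermediate vertex sequences; the minimum is 9, attained along the walk 0 → 1 → 1 → 2.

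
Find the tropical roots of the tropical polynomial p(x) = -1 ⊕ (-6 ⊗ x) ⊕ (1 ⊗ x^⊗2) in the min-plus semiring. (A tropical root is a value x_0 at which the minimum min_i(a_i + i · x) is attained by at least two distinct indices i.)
Roots: {-7, 5}

Each tropical root is a break point of the lower envelope of the lines y = a_i + i · x (there are 3 lines, with slopes 0, 1, ..., 2). Only the lines that attain the minimum somewhere contribute to roots; other lines are dominated. Here the surviving (envelope) indices are i = 2, i = 1, i = 0.
Intersections between consecutive envelope lines give the roots: for adjacent envelope indices i < j the intersection is x = (a_i − a_j) / (j − i). Reading off the sorted break points: {-7, 5}.
Verification: at each break x_0, at least two indices attain the minimum of min_i(a_i + i · x_0).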